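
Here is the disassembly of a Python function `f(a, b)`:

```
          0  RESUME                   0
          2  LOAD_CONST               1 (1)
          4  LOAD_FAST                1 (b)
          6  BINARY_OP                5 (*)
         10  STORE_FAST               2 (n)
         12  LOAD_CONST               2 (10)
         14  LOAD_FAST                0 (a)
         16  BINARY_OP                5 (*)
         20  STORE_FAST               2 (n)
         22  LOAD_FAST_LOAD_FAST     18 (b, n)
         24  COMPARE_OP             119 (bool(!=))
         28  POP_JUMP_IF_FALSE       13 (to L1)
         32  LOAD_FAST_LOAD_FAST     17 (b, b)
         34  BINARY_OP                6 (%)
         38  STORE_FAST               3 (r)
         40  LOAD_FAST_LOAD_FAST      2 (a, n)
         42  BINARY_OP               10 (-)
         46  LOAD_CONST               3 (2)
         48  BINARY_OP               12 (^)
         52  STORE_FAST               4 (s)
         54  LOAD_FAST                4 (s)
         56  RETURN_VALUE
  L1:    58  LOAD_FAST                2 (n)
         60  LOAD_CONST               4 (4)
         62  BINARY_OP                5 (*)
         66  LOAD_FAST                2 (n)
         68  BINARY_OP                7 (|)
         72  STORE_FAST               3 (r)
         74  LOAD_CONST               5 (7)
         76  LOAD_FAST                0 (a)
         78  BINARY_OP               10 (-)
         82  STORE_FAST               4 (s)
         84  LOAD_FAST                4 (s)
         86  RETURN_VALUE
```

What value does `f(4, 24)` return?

LOAD_CONST → push 1. Stack: [1]
LOAD_FAST b → push 24. Stack: [1, 24]
BINARY_OP * → 1 * 24 = 24. Stack: [24]
STORE_FAST n → n=24. Stack: []
LOAD_CONST → push 10. Stack: [10]
LOAD_FAST a → push 4. Stack: [10, 4]
BINARY_OP * → 10 * 4 = 40. Stack: [40]
STORE_FAST n → n=40. Stack: []
LOAD_FAST_LOAD_FAST b,n → push 24,40. Stack: [24, 40]
COMPARE_OP bool(!=) → 24 vs 40 = True. Stack: [True]
POP_JUMP_IF_FALSE → pop True; no jump. Stack: []
LOAD_FAST_LOAD_FAST b,b → push 24,24. Stack: [24, 24]
BINARY_OP % → 24 % 24 = 0. Stack: [0]
STORE_FAST r → r=0. Stack: []
LOAD_FAST_LOAD_FAST a,n → push 4,40. Stack: [4, 40]
BINARY_OP - → 4 - 40 = -36. Stack: [-36]
LOAD_CONST → push 2. Stack: [-36, 2]
BINARY_OP ^ → -36 ^ 2 = -34. Stack: [-34]
STORE_FAST s → s=-34. Stack: []
LOAD_FAST s → push -34. Stack: [-34]
RETURN_VALUE → return -34.

-34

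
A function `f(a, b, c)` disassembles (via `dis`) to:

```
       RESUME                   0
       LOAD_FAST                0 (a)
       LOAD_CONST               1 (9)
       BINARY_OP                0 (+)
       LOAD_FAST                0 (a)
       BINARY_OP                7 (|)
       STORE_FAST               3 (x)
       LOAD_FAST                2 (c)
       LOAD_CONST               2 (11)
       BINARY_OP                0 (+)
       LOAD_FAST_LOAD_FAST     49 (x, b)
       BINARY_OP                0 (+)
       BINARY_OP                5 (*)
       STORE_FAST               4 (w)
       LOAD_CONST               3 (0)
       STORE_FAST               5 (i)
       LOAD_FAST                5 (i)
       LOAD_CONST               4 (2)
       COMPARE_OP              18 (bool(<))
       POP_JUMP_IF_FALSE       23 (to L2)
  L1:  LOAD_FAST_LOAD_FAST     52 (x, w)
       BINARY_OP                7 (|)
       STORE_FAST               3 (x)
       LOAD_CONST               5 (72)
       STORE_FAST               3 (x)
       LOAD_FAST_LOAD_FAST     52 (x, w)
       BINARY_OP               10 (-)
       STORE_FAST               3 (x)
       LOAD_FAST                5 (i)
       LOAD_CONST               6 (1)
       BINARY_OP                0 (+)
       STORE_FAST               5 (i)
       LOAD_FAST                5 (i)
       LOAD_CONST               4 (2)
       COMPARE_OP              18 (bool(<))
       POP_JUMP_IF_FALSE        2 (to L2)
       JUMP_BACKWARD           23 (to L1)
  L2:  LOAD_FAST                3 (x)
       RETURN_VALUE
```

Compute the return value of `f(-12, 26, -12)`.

95

LOAD_FAST a → push -12. Stack: [-12]
LOAD_CONST → push 9. Stack: [-12, 9]
BINARY_OP + → -12 + 9 = -3. Stack: [-3]
LOAD_FAST a → push -12. Stack: [-3, -12]
BINARY_OP | → -3 | -12 = -3. Stack: [-3]
STORE_FAST x → x=-3. Stack: []
LOAD_FAST c → push -12. Stack: [-12]
LOAD_CONST → push 11. Stack: [-12, 11]
BINARY_OP + → -12 + 11 = -1. Stack: [-1]
LOAD_FAST_LOAD_FAST x,b → push -3,26. Stack: [-1, -3, 26]
BINARY_OP + → -3 + 26 = 23. Stack: [-1, 23]
BINARY_OP * → -1 * 23 = -23. Stack: [-23]
STORE_FAST w → w=-23. Stack: []
LOAD_CONST → push 0. Stack: [0]
STORE_FAST i → i=0. Stack: []
LOAD_FAST i → push 0. Stack: [0]
LOAD_CONST → push 2. Stack: [0, 2]
COMPARE_OP bool(<) → 0 vs 2 = True. Stack: [True]
POP_JUMP_IF_FALSE → pop True; no jump. Stack: []
LOAD_FAST_LOAD_FAST x,w → push -3,-23. Stack: [-3, -23]
BINARY_OP | → -3 | -23 = -3. Stack: [-3]
STORE_FAST x → x=-3. Stack: []
LOAD_CONST → push 72. Stack: [72]
STORE_FAST x → x=72. Stack: []
LOAD_FAST_LOAD_FAST x,w → push 72,-23. Stack: [72, -23]
BINARY_OP - → 72 - -23 = 95. Stack: [95]
STORE_FAST x → x=95. Stack: []
LOAD_FAST i → push 0. Stack: [0]
LOAD_CONST → push 1. Stack: [0, 1]
BINARY_OP + → 0 + 1 = 1. Stack: [1]
STORE_FAST i → i=1. Stack: []
LOAD_FAST i → push 1. Stack: [1]
LOAD_CONST → push 2. Stack: [1, 2]
COMPARE_OP bool(<) → 1 vs 2 = True. Stack: [True]
POP_JUMP_IF_FALSE → pop True; no jump. Stack: []
LOAD_FAST_LOAD_FAST x,w → push 95,-23. Stack: [95, -23]
BINARY_OP | → 95 | -23 = -1. Stack: [-1]
STORE_FAST x → x=-1. Stack: []
LOAD_CONST → push 72. Stack: [72]
STORE_FAST x → x=72. Stack: []
LOAD_FAST_LOAD_FAST x,w → push 72,-23. Stack: [72, -23]
BINARY_OP - → 72 - -23 = 95. Stack: [95]
STORE_FAST x → x=95. Stack: []
LOAD_FAST i → push 1. Stack: [1]
LOAD_CONST → push 1. Stack: [1, 1]
BINARY_OP + → 1 + 1 = 2. Stack: [2]
STORE_FAST i → i=2. Stack: []
LOAD_FAST i → push 2. Stack: [2]
LOAD_CONST → push 2. Stack: [2, 2]
COMPARE_OP bool(<) → 2 vs 2 = False. Stack: [False]
POP_JUMP_IF_FALSE → pop False; jump. Stack: []
LOAD_FAST x → push 95. Stack: [95]
RETURN_VALUE → return 95.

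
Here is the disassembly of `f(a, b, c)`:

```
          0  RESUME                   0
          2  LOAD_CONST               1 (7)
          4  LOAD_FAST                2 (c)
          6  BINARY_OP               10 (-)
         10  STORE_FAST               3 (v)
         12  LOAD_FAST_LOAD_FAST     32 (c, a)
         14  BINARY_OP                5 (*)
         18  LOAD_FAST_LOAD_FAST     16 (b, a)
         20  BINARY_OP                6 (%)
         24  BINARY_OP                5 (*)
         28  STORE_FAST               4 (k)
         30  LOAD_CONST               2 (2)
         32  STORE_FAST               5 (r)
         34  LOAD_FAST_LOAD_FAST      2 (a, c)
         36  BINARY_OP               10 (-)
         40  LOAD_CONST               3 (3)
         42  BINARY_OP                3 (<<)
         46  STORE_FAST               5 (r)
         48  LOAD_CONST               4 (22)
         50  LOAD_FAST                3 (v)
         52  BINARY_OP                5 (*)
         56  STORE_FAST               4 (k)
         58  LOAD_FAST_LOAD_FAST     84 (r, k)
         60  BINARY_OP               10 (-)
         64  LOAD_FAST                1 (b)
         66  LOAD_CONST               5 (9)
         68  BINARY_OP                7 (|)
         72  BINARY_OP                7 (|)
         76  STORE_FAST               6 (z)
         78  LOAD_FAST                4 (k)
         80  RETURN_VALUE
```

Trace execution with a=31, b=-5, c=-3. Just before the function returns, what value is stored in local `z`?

-1

LOAD_CONST → push 7. Stack: [7]
LOAD_FAST c → push -3. Stack: [7, -3]
BINARY_OP - → 7 - -3 = 10. Stack: [10]
STORE_FAST v → v=10. Stack: []
LOAD_FAST_LOAD_FAST c,a → push -3,31. Stack: [-3, 31]
BINARY_OP * → -3 * 31 = -93. Stack: [-93]
LOAD_FAST_LOAD_FAST b,a → push -5,31. Stack: [-93, -5, 31]
BINARY_OP % → -5 % 31 = 26. Stack: [-93, 26]
BINARY_OP * → -93 * 26 = -2418. Stack: [-2418]
STORE_FAST k → k=-2418. Stack: []
LOAD_CONST → push 2. Stack: [2]
STORE_FAST r → r=2. Stack: []
LOAD_FAST_LOAD_FAST a,c → push 31,-3. Stack: [31, -3]
BINARY_OP - → 31 - -3 = 34. Stack: [34]
LOAD_CONST → push 3. Stack: [34, 3]
BINARY_OP << → 34 << 3 = 272. Stack: [272]
STORE_FAST r → r=272. Stack: []
LOAD_CONST → push 22. Stack: [22]
LOAD_FAST v → push 10. Stack: [22, 10]
BINARY_OP * → 22 * 10 = 220. Stack: [220]
STORE_FAST k → k=220. Stack: []
LOAD_FAST_LOAD_FAST r,k → push 272,220. Stack: [272, 220]
BINARY_OP - → 272 - 220 = 52. Stack: [52]
LOAD_FAST b → push -5. Stack: [52, -5]
LOAD_CONST → push 9. Stack: [52, -5, 9]
BINARY_OP | → -5 | 9 = -5. Stack: [52, -5]
BINARY_OP | → 52 | -5 = -1. Stack: [-1]
STORE_FAST z → z=-1. Stack: []
LOAD_FAST k → push 220. Stack: [220]
RETURN_VALUE → return 220.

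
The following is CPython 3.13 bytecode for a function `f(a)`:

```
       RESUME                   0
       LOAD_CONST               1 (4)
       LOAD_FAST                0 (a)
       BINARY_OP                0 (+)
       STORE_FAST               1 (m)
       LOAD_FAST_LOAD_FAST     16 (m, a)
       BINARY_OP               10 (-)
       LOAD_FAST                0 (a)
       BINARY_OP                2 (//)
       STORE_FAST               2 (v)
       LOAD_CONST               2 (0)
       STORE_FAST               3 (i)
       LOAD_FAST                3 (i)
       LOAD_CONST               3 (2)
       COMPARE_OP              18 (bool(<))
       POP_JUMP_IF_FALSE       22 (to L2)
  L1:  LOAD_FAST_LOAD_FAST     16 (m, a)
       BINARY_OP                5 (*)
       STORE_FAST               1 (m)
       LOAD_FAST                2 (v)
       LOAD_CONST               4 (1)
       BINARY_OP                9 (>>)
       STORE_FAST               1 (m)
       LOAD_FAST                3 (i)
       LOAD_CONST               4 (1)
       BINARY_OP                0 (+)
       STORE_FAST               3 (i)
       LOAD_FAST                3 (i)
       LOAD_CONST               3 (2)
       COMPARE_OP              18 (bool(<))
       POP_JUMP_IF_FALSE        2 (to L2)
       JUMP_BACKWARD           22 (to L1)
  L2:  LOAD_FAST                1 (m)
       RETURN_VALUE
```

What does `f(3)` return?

LOAD_CONST → push 4. Stack: [4]
LOAD_FAST a → push 3. Stack: [4, 3]
BINARY_OP + → 4 + 3 = 7. Stack: [7]
STORE_FAST m → m=7. Stack: []
LOAD_FAST_LOAD_FAST m,a → push 7,3. Stack: [7, 3]
BINARY_OP - → 7 - 3 = 4. Stack: [4]
LOAD_FAST a → push 3. Stack: [4, 3]
BINARY_OP // → 4 // 3 = 1. Stack: [1]
STORE_FAST v → v=1. Stack: []
LOAD_CONST → push 0. Stack: [0]
STORE_FAST i → i=0. Stack: []
LOAD_FAST i → push 0. Stack: [0]
LOAD_CONST → push 2. Stack: [0, 2]
COMPARE_OP bool(<) → 0 vs 2 = True. Stack: [True]
POP_JUMP_IF_FALSE → pop True; no jump. Stack: []
LOAD_FAST_LOAD_FAST m,a → push 7,3. Stack: [7, 3]
BINARY_OP * → 7 * 3 = 21. Stack: [21]
STORE_FAST m → m=21. Stack: []
LOAD_FAST v → push 1. Stack: [1]
LOAD_CONST → push 1. Stack: [1, 1]
BINARY_OP >> → 1 >> 1 = 0. Stack: [0]
STORE_FAST m → m=0. Stack: []
LOAD_FAST i → push 0. Stack: [0]
LOAD_CONST → push 1. Stack: [0, 1]
BINARY_OP + → 0 + 1 = 1. Stack: [1]
STORE_FAST i → i=1. Stack: []
LOAD_FAST i → push 1. Stack: [1]
LOAD_CONST → push 2. Stack: [1, 2]
COMPARE_OP bool(<) → 1 vs 2 = True. Stack: [True]
POP_JUMP_IF_FALSE → pop True; no jump. Stack: []
LOAD_FAST_LOAD_FAST m,a → push 0,3. Stack: [0, 3]
BINARY_OP * → 0 * 3 = 0. Stack: [0]
STORE_FAST m → m=0. Stack: []
LOAD_FAST v → push 1. Stack: [1]
LOAD_CONST → push 1. Stack: [1, 1]
BINARY_OP >> → 1 >> 1 = 0. Stack: [0]
STORE_FAST m → m=0. Stack: []
LOAD_FAST i → push 1. Stack: [1]
LOAD_CONST → push 1. Stack: [1, 1]
BINARY_OP + → 1 + 1 = 2. Stack: [2]
STORE_FAST i → i=2. Stack: []
LOAD_FAST i → push 2. Stack: [2]
LOAD_CONST → push 2. Stack: [2, 2]
COMPARE_OP bool(<) → 2 vs 2 = False. Stack: [False]
POP_JUMP_IF_FALSE → pop False; jump. Stack: []
LOAD_FAST m → push 0. Stack: [0]
RETURN_VALUE → return 0.

0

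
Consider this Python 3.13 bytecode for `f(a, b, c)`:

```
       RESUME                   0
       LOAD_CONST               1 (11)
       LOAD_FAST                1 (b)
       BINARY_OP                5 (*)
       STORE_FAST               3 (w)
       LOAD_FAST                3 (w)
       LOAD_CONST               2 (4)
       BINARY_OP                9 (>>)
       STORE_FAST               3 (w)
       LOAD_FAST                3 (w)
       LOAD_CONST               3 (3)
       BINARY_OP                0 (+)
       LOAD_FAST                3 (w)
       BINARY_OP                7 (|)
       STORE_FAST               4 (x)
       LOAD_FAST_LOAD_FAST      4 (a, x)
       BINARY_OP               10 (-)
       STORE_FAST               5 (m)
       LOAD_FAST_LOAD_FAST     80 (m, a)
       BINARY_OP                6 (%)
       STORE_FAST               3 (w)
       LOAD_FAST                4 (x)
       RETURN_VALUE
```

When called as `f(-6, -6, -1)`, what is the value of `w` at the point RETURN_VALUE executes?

-5

LOAD_CONST → push 11. Stack: [11]
LOAD_FAST b → push -6. Stack: [11, -6]
BINARY_OP * → 11 * -6 = -66. Stack: [-66]
STORE_FAST w → w=-66. Stack: []
LOAD_FAST w → push -66. Stack: [-66]
LOAD_CONST → push 4. Stack: [-66, 4]
BINARY_OP >> → -66 >> 4 = -5. Stack: [-5]
STORE_FAST w → w=-5. Stack: []
LOAD_FAST w → push -5. Stack: [-5]
LOAD_CONST → push 3. Stack: [-5, 3]
BINARY_OP + → -5 + 3 = -2. Stack: [-2]
LOAD_FAST w → push -5. Stack: [-2, -5]
BINARY_OP | → -2 | -5 = -1. Stack: [-1]
STORE_FAST x → x=-1. Stack: []
LOAD_FAST_LOAD_FAST a,x → push -6,-1. Stack: [-6, -1]
BINARY_OP - → -6 - -1 = -5. Stack: [-5]
STORE_FAST m → m=-5. Stack: []
LOAD_FAST_LOAD_FAST m,a → push -5,-6. Stack: [-5, -6]
BINARY_OP % → -5 % -6 = -5. Stack: [-5]
STORE_FAST w → w=-5. Stack: []
LOAD_FAST x → push -1. Stack: [-1]
RETURN_VALUE → return -1.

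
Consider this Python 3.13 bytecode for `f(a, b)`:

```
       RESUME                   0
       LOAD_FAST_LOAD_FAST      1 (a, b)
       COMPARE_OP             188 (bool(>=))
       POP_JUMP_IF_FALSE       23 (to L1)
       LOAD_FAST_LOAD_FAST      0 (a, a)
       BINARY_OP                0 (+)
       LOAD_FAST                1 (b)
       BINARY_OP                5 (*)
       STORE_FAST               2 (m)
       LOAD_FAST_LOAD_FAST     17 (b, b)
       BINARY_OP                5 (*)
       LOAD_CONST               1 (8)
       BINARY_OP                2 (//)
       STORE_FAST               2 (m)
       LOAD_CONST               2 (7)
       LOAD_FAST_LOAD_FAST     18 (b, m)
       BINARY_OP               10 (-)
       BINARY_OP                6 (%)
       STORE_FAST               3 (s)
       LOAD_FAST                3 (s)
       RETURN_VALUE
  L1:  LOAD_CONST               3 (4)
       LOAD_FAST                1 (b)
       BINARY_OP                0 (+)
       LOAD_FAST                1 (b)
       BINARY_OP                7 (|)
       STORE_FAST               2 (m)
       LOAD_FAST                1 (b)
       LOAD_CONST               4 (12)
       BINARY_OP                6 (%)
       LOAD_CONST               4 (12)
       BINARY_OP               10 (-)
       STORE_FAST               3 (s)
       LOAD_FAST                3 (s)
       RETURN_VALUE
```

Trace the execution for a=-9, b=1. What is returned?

LOAD_FAST_LOAD_FAST a,b → push -9,1. Stack: [-9, 1]
COMPARE_OP bool(>=) → -9 vs 1 = False. Stack: [False]
POP_JUMP_IF_FALSE → pop False; jump. Stack: []
LOAD_CONST → push 4. Stack: [4]
LOAD_FAST b → push 1. Stack: [4, 1]
BINARY_OP + → 4 + 1 = 5. Stack: [5]
LOAD_FAST b → push 1. Stack: [5, 1]
BINARY_OP | → 5 | 1 = 5. Stack: [5]
STORE_FAST m → m=5. Stack: []
LOAD_FAST b → push 1. Stack: [1]
LOAD_CONST → push 12. Stack: [1, 12]
BINARY_OP % → 1 % 12 = 1. Stack: [1]
LOAD_CONST → push 12. Stack: [1, 12]
BINARY_OP - → 1 - 12 = -11. Stack: [-11]
STORE_FAST s → s=-11. Stack: []
LOAD_FAST s → push -11. Stack: [-11]
RETURN_VALUE → return -11.

-11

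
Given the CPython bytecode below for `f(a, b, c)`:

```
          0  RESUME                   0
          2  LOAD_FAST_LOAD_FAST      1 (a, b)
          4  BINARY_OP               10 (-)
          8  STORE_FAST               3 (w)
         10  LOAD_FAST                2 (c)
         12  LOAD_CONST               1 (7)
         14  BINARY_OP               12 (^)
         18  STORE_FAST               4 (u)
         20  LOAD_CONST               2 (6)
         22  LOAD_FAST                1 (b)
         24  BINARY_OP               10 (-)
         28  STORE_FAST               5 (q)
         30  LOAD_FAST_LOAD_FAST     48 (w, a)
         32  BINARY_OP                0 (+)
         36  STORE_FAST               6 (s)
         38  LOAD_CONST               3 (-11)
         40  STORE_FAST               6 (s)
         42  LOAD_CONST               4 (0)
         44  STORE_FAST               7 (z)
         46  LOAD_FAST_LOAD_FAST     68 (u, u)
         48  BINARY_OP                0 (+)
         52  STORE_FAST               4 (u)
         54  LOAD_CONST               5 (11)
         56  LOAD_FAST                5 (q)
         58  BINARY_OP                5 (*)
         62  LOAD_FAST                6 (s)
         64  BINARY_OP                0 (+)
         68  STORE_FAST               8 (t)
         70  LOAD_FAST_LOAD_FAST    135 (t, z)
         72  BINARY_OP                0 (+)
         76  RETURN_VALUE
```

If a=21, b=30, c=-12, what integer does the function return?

LOAD_FAST_LOAD_FAST a,b → push 21,30. Stack: [21, 30]
BINARY_OP - → 21 - 30 = -9. Stack: [-9]
STORE_FAST w → w=-9. Stack: []
LOAD_FAST c → push -12. Stack: [-12]
LOAD_CONST → push 7. Stack: [-12, 7]
BINARY_OP ^ → -12 ^ 7 = -13. Stack: [-13]
STORE_FAST u → u=-13. Stack: []
LOAD_CONST → push 6. Stack: [6]
LOAD_FAST b → push 30. Stack: [6, 30]
BINARY_OP - → 6 - 30 = -24. Stack: [-24]
STORE_FAST q → q=-24. Stack: []
LOAD_FAST_LOAD_FAST w,a → push -9,21. Stack: [-9, 21]
BINARY_OP + → -9 + 21 = 12. Stack: [12]
STORE_FAST s → s=12. Stack: []
LOAD_CONST → push -11. Stack: [-11]
STORE_FAST s → s=-11. Stack: []
LOAD_CONST → push 0. Stack: [0]
STORE_FAST z → z=0. Stack: []
LOAD_FAST_LOAD_FAST u,u → push -13,-13. Stack: [-13, -13]
BINARY_OP + → -13 + -13 = -26. Stack: [-26]
STORE_FAST u → u=-26. Stack: []
LOAD_CONST → push 11. Stack: [11]
LOAD_FAST q → push -24. Stack: [11, -24]
BINARY_OP * → 11 * -24 = -264. Stack: [-264]
LOAD_FAST s → push -11. Stack: [-264, -11]
BINARY_OP + → -264 + -11 = -275. Stack: [-275]
STORE_FAST t → t=-275. Stack: []
LOAD_FAST_LOAD_FAST t,z → push -275,0. Stack: [-275, 0]
BINARY_OP + → -275 + 0 = -275. Stack: [-275]
RETURN_VALUE → return -275.

-275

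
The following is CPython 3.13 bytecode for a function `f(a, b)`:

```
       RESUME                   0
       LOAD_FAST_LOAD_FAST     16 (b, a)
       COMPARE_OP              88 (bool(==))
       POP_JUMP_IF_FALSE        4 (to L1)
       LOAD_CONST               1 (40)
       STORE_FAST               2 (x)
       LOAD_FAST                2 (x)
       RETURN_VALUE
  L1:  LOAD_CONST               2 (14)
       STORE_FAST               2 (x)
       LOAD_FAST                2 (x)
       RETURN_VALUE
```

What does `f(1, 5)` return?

LOAD_FAST_LOAD_FAST b,a → push 5,1. Stack: [5, 1]
COMPARE_OP bool(==) → 5 vs 1 = False. Stack: [False]
POP_JUMP_IF_FALSE → pop False; jump. Stack: []
LOAD_CONST → push 14. Stack: [14]
STORE_FAST x → x=14. Stack: []
LOAD_FAST x → push 14. Stack: [14]
RETURN_VALUE → return 14.

14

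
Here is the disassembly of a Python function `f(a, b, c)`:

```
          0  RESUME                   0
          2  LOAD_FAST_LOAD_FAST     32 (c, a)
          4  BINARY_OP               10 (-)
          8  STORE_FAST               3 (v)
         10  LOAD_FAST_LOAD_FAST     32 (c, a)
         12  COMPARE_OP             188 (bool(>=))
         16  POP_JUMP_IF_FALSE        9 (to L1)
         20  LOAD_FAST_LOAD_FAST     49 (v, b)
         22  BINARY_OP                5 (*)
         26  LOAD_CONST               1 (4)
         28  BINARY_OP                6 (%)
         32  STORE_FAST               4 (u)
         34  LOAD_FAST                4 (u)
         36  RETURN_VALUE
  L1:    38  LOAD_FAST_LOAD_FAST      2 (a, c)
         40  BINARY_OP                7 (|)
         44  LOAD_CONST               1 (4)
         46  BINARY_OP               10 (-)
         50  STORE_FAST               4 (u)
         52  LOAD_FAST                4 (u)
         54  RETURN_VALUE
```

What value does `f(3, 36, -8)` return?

-9

LOAD_FAST_LOAD_FAST c,a → push -8,3. Stack: [-8, 3]
BINARY_OP - → -8 - 3 = -11. Stack: [-11]
STORE_FAST v → v=-11. Stack: []
LOAD_FAST_LOAD_FAST c,a → push -8,3. Stack: [-8, 3]
COMPARE_OP bool(>=) → -8 vs 3 = False. Stack: [False]
POP_JUMP_IF_FALSE → pop False; jump. Stack: []
LOAD_FAST_LOAD_FAST a,c → push 3,-8. Stack: [3, -8]
BINARY_OP | → 3 | -8 = -5. Stack: [-5]
LOAD_CONST → push 4. Stack: [-5, 4]
BINARY_OP - → -5 - 4 = -9. Stack: [-9]
STORE_FAST u → u=-9. Stack: []
LOAD_FAST u → push -9. Stack: [-9]
RETURN_VALUE → return -9.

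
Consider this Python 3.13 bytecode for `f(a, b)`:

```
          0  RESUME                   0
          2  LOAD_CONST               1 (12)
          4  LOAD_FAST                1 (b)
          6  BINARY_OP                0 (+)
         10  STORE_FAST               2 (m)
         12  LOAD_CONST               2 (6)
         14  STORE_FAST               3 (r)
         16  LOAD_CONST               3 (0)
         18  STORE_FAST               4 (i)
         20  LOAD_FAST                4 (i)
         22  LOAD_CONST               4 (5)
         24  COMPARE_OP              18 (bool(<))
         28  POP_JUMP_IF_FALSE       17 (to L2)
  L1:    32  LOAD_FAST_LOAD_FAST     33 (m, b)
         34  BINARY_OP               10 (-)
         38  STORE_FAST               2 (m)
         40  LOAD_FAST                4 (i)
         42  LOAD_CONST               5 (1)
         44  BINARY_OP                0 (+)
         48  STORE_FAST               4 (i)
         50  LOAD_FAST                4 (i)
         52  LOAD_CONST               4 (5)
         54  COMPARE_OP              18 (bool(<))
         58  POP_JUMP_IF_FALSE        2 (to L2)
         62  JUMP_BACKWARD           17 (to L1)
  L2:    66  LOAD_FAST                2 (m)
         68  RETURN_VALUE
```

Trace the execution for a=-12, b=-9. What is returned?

48

LOAD_CONST → push 12
LOAD_FAST b → push -9
BINARY_OP + → 12 + -9 = 3
STORE_FAST m → m=3
LOAD_CONST → push 6
STORE_FAST r → r=6
LOAD_CONST → push 0
STORE_FAST i → i=0
LOAD_FAST i → push 0
LOAD_CONST → push 5
COMPARE_OP bool(<) → 0 vs 5 = True
POP_JUMP_IF_FALSE → pop True; no jump
LOAD_FAST_LOAD_FAST m,b → push 3,-9
BINARY_OP - → 3 - -9 = 12
STORE_FAST m → m=12
LOAD_FAST i → push 0
LOAD_CONST → push 1
BINARY_OP + → 0 + 1 = 1
STORE_FAST i → i=1
LOAD_FAST i → push 1
LOAD_CONST → push 5
COMPARE_OP bool(<) → 1 vs 5 = True
POP_JUMP_IF_FALSE → pop True; no jump
LOAD_FAST_LOAD_FAST m,b → push 12,-9
BINARY_OP - → 12 - -9 = 21
STORE_FAST m → m=21
LOAD_FAST i → push 1
LOAD_CONST → push 1
BINARY_OP + → 1 + 1 = 2
STORE_FAST i → i=2
LOAD_FAST i → push 2
LOAD_CONST → push 5
COMPARE_OP bool(<) → 2 vs 5 = True
POP_JUMP_IF_FALSE → pop True; no jump
LOAD_FAST_LOAD_FAST m,b → push 21,-9
BINARY_OP - → 21 - -9 = 30
STORE_FAST m → m=30
LOAD_FAST i → push 2
LOAD_CONST → push 1
BINARY_OP + → 2 + 1 = 3
STORE_FAST i → i=3
LOAD_FAST i → push 3
LOAD_CONST → push 5
COMPARE_OP bool(<) → 3 vs 5 = True
POP_JUMP_IF_FALSE → pop True; no jump
LOAD_FAST_LOAD_FAST m,b → push 30,-9
BINARY_OP - → 30 - -9 = 39
STORE_FAST m → m=39
LOAD_FAST i → push 3
LOAD_CONST → push 1
BINARY_OP + → 3 + 1 = 4
STORE_FAST i → i=4
LOAD_FAST i → push 4
LOAD_CONST → push 5
COMPARE_OP bool(<) → 4 vs 5 = True
POP_JUMP_IF_FALSE → pop True; no jump
LOAD_FAST_LOAD_FAST m,b → push 39,-9
BINARY_OP - → 39 - -9 = 48
STORE_FAST m → m=48
LOAD_FAST i → push 4
LOAD_CONST → push 1
BINARY_OP + → 4 + 1 = 5
STORE_FAST i → i=5
LOAD_FAST i → push 5
LOAD_CONST → push 5
COMPARE_OP bool(<) → 5 vs 5 = False
POP_JUMP_IF_FALSE → pop False; jump
LOAD_FAST m → push 48
RETURN_VALUE → return 48.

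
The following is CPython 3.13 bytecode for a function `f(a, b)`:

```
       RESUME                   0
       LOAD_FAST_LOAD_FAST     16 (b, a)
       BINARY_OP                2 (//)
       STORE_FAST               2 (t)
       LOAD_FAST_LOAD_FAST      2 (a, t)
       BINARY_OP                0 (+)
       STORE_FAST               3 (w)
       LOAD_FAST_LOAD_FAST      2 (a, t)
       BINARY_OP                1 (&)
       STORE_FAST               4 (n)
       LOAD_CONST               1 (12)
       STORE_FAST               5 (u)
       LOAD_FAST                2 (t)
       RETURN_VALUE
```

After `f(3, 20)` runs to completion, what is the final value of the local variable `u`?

LOAD_FAST_LOAD_FAST b,a → push 20,3. Stack: [20, 3]
BINARY_OP // → 20 // 3 = 6. Stack: [6]
STORE_FAST t → t=6. Stack: []
LOAD_FAST_LOAD_FAST a,t → push 3,6. Stack: [3, 6]
BINARY_OP + → 3 + 6 = 9. Stack: [9]
STORE_FAST w → w=9. Stack: []
LOAD_FAST_LOAD_FAST a,t → push 3,6. Stack: [3, 6]
BINARY_OP & → 3 & 6 = 2. Stack: [2]
STORE_FAST n → n=2. Stack: []
LOAD_CONST → push 12. Stack: [12]
STORE_FAST u → u=12. Stack: []
LOAD_FAST t → push 6. Stack: [6]
RETURN_VALUE → return 6.

12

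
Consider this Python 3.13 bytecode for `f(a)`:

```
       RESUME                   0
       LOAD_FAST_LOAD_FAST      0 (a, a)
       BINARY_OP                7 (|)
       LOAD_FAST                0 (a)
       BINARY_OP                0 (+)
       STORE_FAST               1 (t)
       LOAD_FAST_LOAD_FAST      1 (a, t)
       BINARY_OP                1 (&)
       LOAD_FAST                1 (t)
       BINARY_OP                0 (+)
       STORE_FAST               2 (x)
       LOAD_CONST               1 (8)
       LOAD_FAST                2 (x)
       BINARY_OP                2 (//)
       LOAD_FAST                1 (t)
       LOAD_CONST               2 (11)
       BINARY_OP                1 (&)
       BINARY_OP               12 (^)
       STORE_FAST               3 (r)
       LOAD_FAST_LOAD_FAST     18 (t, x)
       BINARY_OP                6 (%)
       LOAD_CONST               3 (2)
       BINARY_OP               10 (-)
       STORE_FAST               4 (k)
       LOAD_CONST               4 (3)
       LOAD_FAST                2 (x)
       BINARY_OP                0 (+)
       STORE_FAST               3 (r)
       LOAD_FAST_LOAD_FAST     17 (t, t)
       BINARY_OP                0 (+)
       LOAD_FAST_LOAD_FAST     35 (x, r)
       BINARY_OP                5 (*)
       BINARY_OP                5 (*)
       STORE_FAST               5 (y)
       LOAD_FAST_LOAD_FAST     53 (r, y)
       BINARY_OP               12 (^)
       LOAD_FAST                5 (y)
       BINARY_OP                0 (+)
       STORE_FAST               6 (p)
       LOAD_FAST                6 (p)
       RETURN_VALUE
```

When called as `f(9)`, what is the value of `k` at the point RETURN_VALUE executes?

LOAD_FAST_LOAD_FAST a,a → push 9,9. Stack: [9, 9]
BINARY_OP | → 9 | 9 = 9. Stack: [9]
LOAD_FAST a → push 9. Stack: [9, 9]
BINARY_OP + → 9 + 9 = 18. Stack: [18]
STORE_FAST t → t=18. Stack: []
LOAD_FAST_LOAD_FAST a,t → push 9,18. Stack: [9, 18]
BINARY_OP & → 9 & 18 = 0. Stack: [0]
LOAD_FAST t → push 18. Stack: [0, 18]
BINARY_OP + → 0 + 18 = 18. Stack: [18]
STORE_FAST x → x=18. Stack: []
LOAD_CONST → push 8. Stack: [8]
LOAD_FAST x → push 18. Stack: [8, 18]
BINARY_OP // → 8 // 18 = 0. Stack: [0]
LOAD_FAST t → push 18. Stack: [0, 18]
LOAD_CONST → push 11. Stack: [0, 18, 11]
BINARY_OP & → 18 & 11 = 2. Stack: [0, 2]
BINARY_OP ^ → 0 ^ 2 = 2. Stack: [2]
STORE_FAST r → r=2. Stack: []
LOAD_FAST_LOAD_FAST t,x → push 18,18. Stack: [18, 18]
BINARY_OP % → 18 % 18 = 0. Stack: [0]
LOAD_CONST → push 2. Stack: [0, 2]
BINARY_OP - → 0 - 2 = -2. Stack: [-2]
STORE_FAST k → k=-2. Stack: []
LOAD_CONST → push 3. Stack: [3]
LOAD_FAST x → push 18. Stack: [3, 18]
BINARY_OP + → 3 + 18 = 21. Stack: [21]
STORE_FAST r → r=21. Stack: []
LOAD_FAST_LOAD_FAST t,t → push 18,18. Stack: [18, 18]
BINARY_OP + → 18 + 18 = 36. Stack: [36]
LOAD_FAST_LOAD_FAST x,r → push 18,21. Stack: [36, 18, 21]
BINARY_OP * → 18 * 21 = 378. Stack: [36, 378]
BINARY_OP * → 36 * 378 = 13608. Stack: [13608]
STORE_FAST y → y=13608. Stack: []
LOAD_FAST_LOAD_FAST r,y → push 21,13608. Stack: [21, 13608]
BINARY_OP ^ → 21 ^ 13608 = 13629. Stack: [13629]
LOAD_FAST y → push 13608. Stack: [13629, 13608]
BINARY_OP + → 13629 + 13608 = 27237. Stack: [27237]
STORE_FAST p → p=27237. Stack: []
LOAD_FAST p → push 27237. Stack: [27237]
RETURN_VALUE → return 27237.

-2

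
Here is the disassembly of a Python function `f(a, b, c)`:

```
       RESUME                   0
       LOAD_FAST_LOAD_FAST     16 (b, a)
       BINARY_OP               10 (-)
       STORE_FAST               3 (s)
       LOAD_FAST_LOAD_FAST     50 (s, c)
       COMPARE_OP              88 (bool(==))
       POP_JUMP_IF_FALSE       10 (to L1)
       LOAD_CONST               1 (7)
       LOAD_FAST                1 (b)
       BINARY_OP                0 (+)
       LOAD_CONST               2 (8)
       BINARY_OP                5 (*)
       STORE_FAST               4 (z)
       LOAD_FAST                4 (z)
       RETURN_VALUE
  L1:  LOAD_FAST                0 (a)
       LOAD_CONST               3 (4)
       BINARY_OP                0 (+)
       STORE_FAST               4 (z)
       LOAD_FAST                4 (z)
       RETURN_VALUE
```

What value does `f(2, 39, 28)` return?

LOAD_FAST_LOAD_FAST b,a → push 39,2. Stack: [39, 2]
BINARY_OP - → 39 - 2 = 37. Stack: [37]
STORE_FAST s → s=37. Stack: []
LOAD_FAST_LOAD_FAST s,c → push 37,28. Stack: [37, 28]
COMPARE_OP bool(==) → 37 vs 28 = False. Stack: [False]
POP_JUMP_IF_FALSE → pop False; jump. Stack: []
LOAD_FAST a → push 2. Stack: [2]
LOAD_CONST → push 4. Stack: [2, 4]
BINARY_OP + → 2 + 4 = 6. Stack: [6]
STORE_FAST z → z=6. Stack: []
LOAD_FAST z → push 6. Stack: [6]
RETURN_VALUE → return 6.

6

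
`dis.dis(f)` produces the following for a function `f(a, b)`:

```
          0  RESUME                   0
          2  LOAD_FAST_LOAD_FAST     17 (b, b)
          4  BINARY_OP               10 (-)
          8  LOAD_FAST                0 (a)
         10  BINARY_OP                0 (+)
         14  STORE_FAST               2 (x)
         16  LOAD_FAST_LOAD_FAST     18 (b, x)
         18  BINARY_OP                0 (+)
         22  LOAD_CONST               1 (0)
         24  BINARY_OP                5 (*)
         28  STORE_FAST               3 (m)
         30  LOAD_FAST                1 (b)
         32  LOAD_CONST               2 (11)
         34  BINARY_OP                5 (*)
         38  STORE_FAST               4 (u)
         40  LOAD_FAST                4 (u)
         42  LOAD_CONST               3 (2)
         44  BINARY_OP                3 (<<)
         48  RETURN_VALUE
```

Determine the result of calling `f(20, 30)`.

1320

LOAD_FAST_LOAD_FAST b,b → push 30,30. Stack: [30, 30]
BINARY_OP - → 30 - 30 = 0. Stack: [0]
LOAD_FAST a → push 20. Stack: [0, 20]
BINARY_OP + → 0 + 20 = 20. Stack: [20]
STORE_FAST x → x=20. Stack: []
LOAD_FAST_LOAD_FAST b,x → push 30,20. Stack: [30, 20]
BINARY_OP + → 30 + 20 = 50. Stack: [50]
LOAD_CONST → push 0. Stack: [50, 0]
BINARY_OP * → 50 * 0 = 0. Stack: [0]
STORE_FAST m → m=0. Stack: []
LOAD_FAST b → push 30. Stack: [30]
LOAD_CONST → push 11. Stack: [30, 11]
BINARY_OP * → 30 * 11 = 330. Stack: [330]
STORE_FAST u → u=330. Stack: []
LOAD_FAST u → push 330. Stack: [330]
LOAD_CONST → push 2. Stack: [330, 2]
BINARY_OP << → 330 << 2 = 1320. Stack: [1320]
RETURN_VALUE → return 1320.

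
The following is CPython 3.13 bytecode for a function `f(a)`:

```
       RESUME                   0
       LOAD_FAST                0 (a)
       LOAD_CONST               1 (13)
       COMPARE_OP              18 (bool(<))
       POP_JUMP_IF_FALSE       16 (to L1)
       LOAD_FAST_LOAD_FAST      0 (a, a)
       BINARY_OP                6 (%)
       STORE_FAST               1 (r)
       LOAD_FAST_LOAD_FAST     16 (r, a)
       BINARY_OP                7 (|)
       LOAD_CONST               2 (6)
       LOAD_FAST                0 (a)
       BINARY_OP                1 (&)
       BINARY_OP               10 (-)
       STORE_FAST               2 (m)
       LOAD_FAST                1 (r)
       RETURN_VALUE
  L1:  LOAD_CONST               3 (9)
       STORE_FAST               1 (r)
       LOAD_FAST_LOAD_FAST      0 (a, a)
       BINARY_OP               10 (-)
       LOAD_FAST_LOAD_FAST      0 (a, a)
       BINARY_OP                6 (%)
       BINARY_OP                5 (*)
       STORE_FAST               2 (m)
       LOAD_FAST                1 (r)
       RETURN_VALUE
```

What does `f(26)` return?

LOAD_FAST a → push 26. Stack: [26]
LOAD_CONST → push 13. Stack: [26, 13]
COMPARE_OP bool(<) → 26 vs 13 = False. Stack: [False]
POP_JUMP_IF_FALSE → pop False; jump. Stack: []
LOAD_CONST → push 9. Stack: [9]
STORE_FAST r → r=9. Stack: []
LOAD_FAST_LOAD_FAST a,a → push 26,26. Stack: [26, 26]
BINARY_OP - → 26 - 26 = 0. Stack: [0]
LOAD_FAST_LOAD_FAST a,a → push 26,26. Stack: [0, 26, 26]
BINARY_OP % → 26 % 26 = 0. Stack: [0, 0]
BINARY_OP * → 0 * 0 = 0. Stack: [0]
STORE_FAST m → m=0. Stack: []
LOAD_FAST r → push 9. Stack: [9]
RETURN_VALUE → return 9.

9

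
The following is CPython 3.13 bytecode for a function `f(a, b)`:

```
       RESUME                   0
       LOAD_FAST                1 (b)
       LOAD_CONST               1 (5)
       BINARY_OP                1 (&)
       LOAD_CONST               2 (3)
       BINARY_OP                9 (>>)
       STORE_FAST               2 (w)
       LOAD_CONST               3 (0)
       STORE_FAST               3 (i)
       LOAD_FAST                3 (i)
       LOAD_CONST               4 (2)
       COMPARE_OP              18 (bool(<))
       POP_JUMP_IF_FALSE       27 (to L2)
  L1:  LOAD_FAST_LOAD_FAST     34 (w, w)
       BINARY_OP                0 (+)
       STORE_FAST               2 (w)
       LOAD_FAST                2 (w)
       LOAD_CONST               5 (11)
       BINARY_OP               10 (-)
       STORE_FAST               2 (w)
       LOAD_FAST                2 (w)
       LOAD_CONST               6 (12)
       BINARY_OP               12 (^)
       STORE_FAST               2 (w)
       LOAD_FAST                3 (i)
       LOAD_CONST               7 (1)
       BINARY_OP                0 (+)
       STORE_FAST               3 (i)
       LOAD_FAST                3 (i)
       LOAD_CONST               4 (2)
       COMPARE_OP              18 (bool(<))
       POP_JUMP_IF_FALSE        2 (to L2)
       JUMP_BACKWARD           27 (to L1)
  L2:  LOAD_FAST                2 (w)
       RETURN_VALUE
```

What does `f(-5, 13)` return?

-21

LOAD_FAST b → push 13. Stack: [13]
LOAD_CONST → push 5. Stack: [13, 5]
BINARY_OP & → 13 & 5 = 5. Stack: [5]
LOAD_CONST → push 3. Stack: [5, 3]
BINARY_OP >> → 5 >> 3 = 0. Stack: [0]
STORE_FAST w → w=0. Stack: []
LOAD_CONST → push 0. Stack: [0]
STORE_FAST i → i=0. Stack: []
LOAD_FAST i → push 0. Stack: [0]
LOAD_CONST → push 2. Stack: [0, 2]
COMPARE_OP bool(<) → 0 vs 2 = True. Stack: [True]
POP_JUMP_IF_FALSE → pop True; no jump. Stack: []
LOAD_FAST_LOAD_FAST w,w → push 0,0. Stack: [0, 0]
BINARY_OP + → 0 + 0 = 0. Stack: [0]
STORE_FAST w → w=0. Stack: []
LOAD_FAST w → push 0. Stack: [0]
LOAD_CONST → push 11. Stack: [0, 11]
BINARY_OP - → 0 - 11 = -11. Stack: [-11]
STORE_FAST w → w=-11. Stack: []
LOAD_FAST w → push -11. Stack: [-11]
LOAD_CONST → push 12. Stack: [-11, 12]
BINARY_OP ^ → -11 ^ 12 = -7. Stack: [-7]
STORE_FAST w → w=-7. Stack: []
LOAD_FAST i → push 0. Stack: [0]
LOAD_CONST → push 1. Stack: [0, 1]
BINARY_OP + → 0 + 1 = 1. Stack: [1]
STORE_FAST i → i=1. Stack: []
LOAD_FAST i → push 1. Stack: [1]
LOAD_CONST → push 2. Stack: [1, 2]
COMPARE_OP bool(<) → 1 vs 2 = True. Stack: [True]
POP_JUMP_IF_FALSE → pop True; no jump. Stack: []
LOAD_FAST_LOAD_FAST w,w → push -7,-7. Stack: [-7, -7]
BINARY_OP + → -7 + -7 = -14. Stack: [-14]
STORE_FAST w → w=-14. Stack: []
LOAD_FAST w → push -14. Stack: [-14]
LOAD_CONST → push 11. Stack: [-14, 11]
BINARY_OP - → -14 - 11 = -25. Stack: [-25]
STORE_FAST w → w=-25. Stack: []
LOAD_FAST w → push -25. Stack: [-25]
LOAD_CONST → push 12. Stack: [-25, 12]
BINARY_OP ^ → -25 ^ 12 = -21. Stack: [-21]
STORE_FAST w → w=-21. Stack: []
LOAD_FAST i → push 1. Stack: [1]
LOAD_CONST → push 1. Stack: [1, 1]
BINARY_OP + → 1 + 1 = 2. Stack: [2]
STORE_FAST i → i=2. Stack: []
LOAD_FAST i → push 2. Stack: [2]
LOAD_CONST → push 2. Stack: [2, 2]
COMPARE_OP bool(<) → 2 vs 2 = False. Stack: [False]
POP_JUMP_IF_FALSE → pop False; jump. Stack: []
LOAD_FAST w → push -21. Stack: [-21]
RETURN_VALUE → return -21.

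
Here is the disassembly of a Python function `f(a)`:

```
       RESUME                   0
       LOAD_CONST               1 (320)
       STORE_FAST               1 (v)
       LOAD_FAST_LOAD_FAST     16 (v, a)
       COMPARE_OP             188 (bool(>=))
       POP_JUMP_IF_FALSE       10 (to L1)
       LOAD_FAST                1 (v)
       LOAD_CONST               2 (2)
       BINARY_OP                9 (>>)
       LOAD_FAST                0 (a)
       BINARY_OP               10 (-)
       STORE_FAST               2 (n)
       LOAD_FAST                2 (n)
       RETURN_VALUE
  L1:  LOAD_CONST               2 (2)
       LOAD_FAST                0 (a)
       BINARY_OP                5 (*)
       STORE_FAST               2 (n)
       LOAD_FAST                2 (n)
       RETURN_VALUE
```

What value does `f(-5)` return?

LOAD_CONST → push 320. Stack: [320]
STORE_FAST v → v=320. Stack: []
LOAD_FAST_LOAD_FAST v,a → push 320,-5. Stack: [320, -5]
COMPARE_OP bool(>=) → 320 vs -5 = True. Stack: [True]
POP_JUMP_IF_FALSE → pop True; no jump. Stack: []
LOAD_FAST v → push 320. Stack: [320]
LOAD_CONST → push 2. Stack: [320, 2]
BINARY_OP >> → 320 >> 2 = 80. Stack: [80]
LOAD_FAST a → push -5. Stack: [80, -5]
BINARY_OP - → 80 - -5 = 85. Stack: [85]
STORE_FAST n → n=85. Stack: []
LOAD_FAST n → push 85. Stack: [85]
RETURN_VALUE → return 85.

85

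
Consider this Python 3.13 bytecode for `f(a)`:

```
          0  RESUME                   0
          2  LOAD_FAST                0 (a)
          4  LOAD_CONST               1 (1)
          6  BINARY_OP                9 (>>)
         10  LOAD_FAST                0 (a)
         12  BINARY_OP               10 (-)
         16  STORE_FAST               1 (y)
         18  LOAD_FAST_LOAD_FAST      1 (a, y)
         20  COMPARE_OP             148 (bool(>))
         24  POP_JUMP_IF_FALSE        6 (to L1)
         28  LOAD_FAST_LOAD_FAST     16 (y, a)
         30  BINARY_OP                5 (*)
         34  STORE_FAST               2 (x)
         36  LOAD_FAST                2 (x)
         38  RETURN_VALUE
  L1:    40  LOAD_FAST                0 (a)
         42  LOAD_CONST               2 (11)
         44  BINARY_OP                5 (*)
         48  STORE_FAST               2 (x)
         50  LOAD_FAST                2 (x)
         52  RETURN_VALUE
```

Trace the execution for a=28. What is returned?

-392

LOAD_FAST a → push 28. Stack: [28]
LOAD_CONST → push 1. Stack: [28, 1]
BINARY_OP >> → 28 >> 1 = 14. Stack: [14]
LOAD_FAST a → push 28. Stack: [14, 28]
BINARY_OP - → 14 - 28 = -14. Stack: [-14]
STORE_FAST y → y=-14. Stack: []
LOAD_FAST_LOAD_FAST a,y → push 28,-14. Stack: [28, -14]
COMPARE_OP bool(>) → 28 vs -14 = True. Stack: [True]
POP_JUMP_IF_FALSE → pop True; no jump. Stack: []
LOAD_FAST_LOAD_FAST y,a → push -14,28. Stack: [-14, 28]
BINARY_OP * → -14 * 28 = -392. Stack: [-392]
STORE_FAST x → x=-392. Stack: []
LOAD_FAST x → push -392. Stack: [-392]
RETURN_VALUE → return -392.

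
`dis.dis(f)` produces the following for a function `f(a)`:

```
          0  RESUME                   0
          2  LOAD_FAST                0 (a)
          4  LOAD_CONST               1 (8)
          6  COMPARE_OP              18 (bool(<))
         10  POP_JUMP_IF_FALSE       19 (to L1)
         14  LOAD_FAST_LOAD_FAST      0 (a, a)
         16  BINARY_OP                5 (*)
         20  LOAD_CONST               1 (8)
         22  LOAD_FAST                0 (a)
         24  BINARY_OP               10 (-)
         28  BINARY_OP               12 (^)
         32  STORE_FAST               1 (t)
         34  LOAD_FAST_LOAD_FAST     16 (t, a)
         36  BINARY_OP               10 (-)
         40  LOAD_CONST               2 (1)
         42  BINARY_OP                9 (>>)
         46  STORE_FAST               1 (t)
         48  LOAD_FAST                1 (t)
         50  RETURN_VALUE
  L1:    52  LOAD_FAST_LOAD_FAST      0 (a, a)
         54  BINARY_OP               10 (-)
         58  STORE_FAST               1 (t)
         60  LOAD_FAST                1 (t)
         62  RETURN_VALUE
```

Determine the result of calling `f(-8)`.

LOAD_FAST a → push -8. Stack: [-8]
LOAD_CONST → push 8. Stack: [-8, 8]
COMPARE_OP bool(<) → -8 vs 8 = True. Stack: [True]
POP_JUMP_IF_FALSE → pop True; no jump. Stack: []
LOAD_FAST_LOAD_FAST a,a → push -8,-8. Stack: [-8, -8]
BINARY_OP * → -8 * -8 = 64. Stack: [64]
LOAD_CONST → push 8. Stack: [64, 8]
LOAD_FAST a → push -8. Stack: [64, 8, -8]
BINARY_OP - → 8 - -8 = 16. Stack: [64, 16]
BINARY_OP ^ → 64 ^ 16 = 80. Stack: [80]
STORE_FAST t → t=80. Stack: []
LOAD_FAST_LOAD_FAST t,a → push 80,-8. Stack: [80, -8]
BINARY_OP - → 80 - -8 = 88. Stack: [88]
LOAD_CONST → push 1. Stack: [88, 1]
BINARY_OP >> → 88 >> 1 = 44. Stack: [44]
STORE_FAST t → t=44. Stack: []
LOAD_FAST t → push 44. Stack: [44]
RETURN_VALUE → return 44.

44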